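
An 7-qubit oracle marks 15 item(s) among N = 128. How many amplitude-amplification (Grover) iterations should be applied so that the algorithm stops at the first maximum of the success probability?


After j Grover iterations the success probability is P(j) = sin^2((2j+1)*theta), where sin(theta) = sqrt(k/N).
N = 2^7 = 128, k = 15
sin(theta) = sqrt(k/N) = 0.3423265984
theta = arcsin(sqrt(k/N)) = 0.3493919925 rad
P(j) reaches its first maximum when (2j+1)*theta is as close as possible to pi/2, i.e. j = round(pi/(4*theta) - 1/2).
pi/(4*theta) - 1/2 = 1.7479
(For comparison, the common estimate pi/4 * sqrt(N/k) = 2.2943; the exact maximiser is used here.)
Optimal iterations = 2

2


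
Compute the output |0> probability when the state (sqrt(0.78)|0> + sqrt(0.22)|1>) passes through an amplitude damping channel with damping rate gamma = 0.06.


For amplitude damping with parameter gamma on state sqrt(a)|0> + sqrt(b)|1>:
alpha^2 = 0.78, beta^2 = 0.22
P(|0>) = alpha^2 + gamma * beta^2
= 0.78 + 0.06 * 0.22
= 0.78 + 0.0132
= 0.7932

0.7932


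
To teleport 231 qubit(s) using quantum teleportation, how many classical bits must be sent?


Quantum teleportation requires 2 classical bits per qubit teleported.
231 qubit(s) -> 2 * 231 = 462 classical bits

462


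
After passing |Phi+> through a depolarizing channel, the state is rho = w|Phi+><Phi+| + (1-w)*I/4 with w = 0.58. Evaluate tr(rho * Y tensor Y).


|Phi+> = (|00> + |11>)/sqrt(2)
For the pure Bell state, <Y_A Y_B> = -1 (Bell-state Pauli correlator).
The maximally-mixed part I/4 has tr(I/4 * P tensor P) = 0 for any traceless Pauli P.
So <Y_A Y_B>_rho = w * (-1) + (1 - w) * 0
= 0.58 * (-1)
= -0.5800

-0.5800


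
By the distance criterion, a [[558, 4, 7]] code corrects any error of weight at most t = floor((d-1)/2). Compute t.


Code parameters: [[558, 4, 7]], distance d = 7.
Number of correctable errors = floor((d-1)/2)
= floor((7 - 1)/2)
= floor(6/2)
= 3

3


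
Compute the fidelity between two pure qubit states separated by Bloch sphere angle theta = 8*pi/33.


For states separated by angle theta on Bloch sphere:
F = cos^2(theta/2)
theta = 8*pi/33 = 0.7616
theta/2 = 0.3808
cos(theta/2) = 0.9284
F = 0.8619

0.8619


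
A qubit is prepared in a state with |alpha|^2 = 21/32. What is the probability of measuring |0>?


|alpha|^2 = 21/32 = 0.6562
|beta|^2 = 1 - 21/32 = 11/32 = 0.3438
P(|0>) = |alpha|^2 = 0.6562

0.6562


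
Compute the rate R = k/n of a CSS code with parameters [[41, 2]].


Code rate R = k/n
= 2/41
= 0.0488

0.0488


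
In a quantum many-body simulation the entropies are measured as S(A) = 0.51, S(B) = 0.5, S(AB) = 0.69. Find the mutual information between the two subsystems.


I(A:B) = S(A) + S(B) - S(AB)
= 0.51 + 0.5 - 0.69
= 0.3200

0.3200


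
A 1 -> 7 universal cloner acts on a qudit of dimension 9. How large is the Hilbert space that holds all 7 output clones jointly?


Output space = H^(tensor 7) where dim(H) = 9
dim = 9^7
= 81 (after 2 factors)
= 729 (after 3 factors)
= 6561 (after 4 factors)
= 59049 (after 5 factors)
= 531441 (after 6 factors)
= 4782969 (after 7 factors)
= 4782969

4782969


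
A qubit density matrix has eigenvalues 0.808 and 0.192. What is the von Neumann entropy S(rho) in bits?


S = -p*log2(p) - (1-p)*log2(1-p)
p = 0.8080, 1-p = 0.1920
= -0.8080 * log2(0.8080) - 0.1920 * log2(0.1920)
= -(-0.2485) - (-0.4571)
= 0.7056

0.7056


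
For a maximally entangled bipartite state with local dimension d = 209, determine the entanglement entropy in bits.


For a maximally entangled state in d x d:
S = log2(d) = log2(209)
= 7.7074

7.7074


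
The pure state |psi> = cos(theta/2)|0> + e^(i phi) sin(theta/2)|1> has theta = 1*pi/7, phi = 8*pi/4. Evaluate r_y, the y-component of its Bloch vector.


theta = 0.4488, phi = 6.2832
r_y = sin(theta)*sin(phi) = 0.4339 * 0.0000
r_y = 0.0000

0.0000


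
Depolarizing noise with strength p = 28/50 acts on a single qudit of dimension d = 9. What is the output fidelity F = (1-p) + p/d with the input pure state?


F = (1-p) + p/d
= (1 - 0.5600) + 0.5600/9
= 0.4400 + 0.0622
= 0.5022

0.5022


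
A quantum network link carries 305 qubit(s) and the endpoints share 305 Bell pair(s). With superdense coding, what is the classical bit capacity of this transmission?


Superdense coding allows 2 classical bits per shared entangled pair.
305 pair(s) -> 2 * 305 = 610 classical bits

610


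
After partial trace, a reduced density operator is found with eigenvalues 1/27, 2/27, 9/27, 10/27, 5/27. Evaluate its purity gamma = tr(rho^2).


tr(rho^2) = sum of eigenvalues squared
= (1/27)^2 + (2/27)^2 + (9/27)^2 + (10/27)^2 + (5/27)^2
= (1 + 4 + 81 + 100 + 25) / 729
= 211/729
= 0.2894

0.2894


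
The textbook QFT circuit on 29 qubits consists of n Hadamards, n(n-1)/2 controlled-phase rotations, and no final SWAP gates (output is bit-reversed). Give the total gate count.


Hadamard gates: 29
Controlled rotations: n*(n-1)/2 = 29*28/2 = 406
SWAP gates: 0 (omitted)
Total = 29 + 406
= 435

435


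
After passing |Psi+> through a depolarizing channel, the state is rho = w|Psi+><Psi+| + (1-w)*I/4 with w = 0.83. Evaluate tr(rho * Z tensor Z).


|Psi+> = (|01> + |10>)/sqrt(2)
For the pure Bell state, <Z_A Z_B> = -1 (Bell-state Pauli correlator).
The maximally-mixed part I/4 has tr(I/4 * P tensor P) = 0 for any traceless Pauli P.
So <Z_A Z_B>_rho = w * (-1) + (1 - w) * 0
= 0.83 * (-1)
= -0.8300

-0.8300


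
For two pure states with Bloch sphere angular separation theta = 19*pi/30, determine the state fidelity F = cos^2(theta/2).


For states separated by angle theta on Bloch sphere:
F = cos^2(theta/2)
theta = 19*pi/30 = 1.9897
theta/2 = 0.9948
cos(theta/2) = 0.5446
F = 0.2966

0.2966


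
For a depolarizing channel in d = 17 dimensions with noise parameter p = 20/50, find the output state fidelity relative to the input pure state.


F = (1-p) + p/d
= (1 - 0.4000) + 0.4000/17
= 0.6000 + 0.0235
= 0.6235

0.6235


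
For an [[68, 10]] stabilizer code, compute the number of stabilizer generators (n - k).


For an [[n,k]] stabilizer code:
Number of stabilizer generators = n - k
= 68 - 10
= 58

58


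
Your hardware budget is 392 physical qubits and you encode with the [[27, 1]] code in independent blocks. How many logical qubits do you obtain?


Each code block uses 27 physical qubits for 1 logical qubit(s).
Number of complete blocks = floor(392 / 27) = 14
Logical qubits = 14 * 1
= 14

14


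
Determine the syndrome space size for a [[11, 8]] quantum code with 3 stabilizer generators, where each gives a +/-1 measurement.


Each stabilizer generator gives a binary (+1 or -1) measurement outcome.
With 3 independent generators:
Total syndromes = 2^3
= 8

8


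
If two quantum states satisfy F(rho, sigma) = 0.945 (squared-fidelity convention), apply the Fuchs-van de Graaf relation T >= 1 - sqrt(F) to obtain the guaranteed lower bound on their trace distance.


Fuchs-van de Graaf (squared-fidelity convention): 1 - sqrt(F) <= T <= sqrt(1 - F).
Lower bound: T >= 1 - sqrt(F)
sqrt(F) = sqrt(0.945) = 0.9721
T >= 1 - 0.9721
T >= 0.0279

0.0279


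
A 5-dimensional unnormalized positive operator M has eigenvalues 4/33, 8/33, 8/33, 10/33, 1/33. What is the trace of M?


tr(M) = sum of eigenvalues
= 4/33 + 8/33 + 8/33 + 10/33 + 1/33
= 31/33
= 0.9394

0.9394


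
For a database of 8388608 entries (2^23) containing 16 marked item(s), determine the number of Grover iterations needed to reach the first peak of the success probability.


After j Grover iterations the success probability is P(j) = sin^2((2j+1)*theta), where sin(theta) = sqrt(k/N).
N = 2^23 = 8388608, k = 16
sin(theta) = sqrt(k/N) = 0.001381067932
theta = arcsin(sqrt(k/N)) = 0.001381068371 rad
P(j) reaches its first maximum when (2j+1)*theta is as close as possible to pi/2, i.e. j = round(pi/(4*theta) - 1/2).
pi/(4*theta) - 1/2 = 568.1888
(For comparison, the common estimate pi/4 * sqrt(N/k) = 568.6890; the exact maximiser is used here.)
Optimal iterations = 568

568


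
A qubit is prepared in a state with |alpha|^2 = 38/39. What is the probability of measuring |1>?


|alpha|^2 = 38/39 = 0.9744
|beta|^2 = 1 - 38/39 = 1/39 = 0.0256
P(|1>) = |beta|^2 = 0.0256

0.0256


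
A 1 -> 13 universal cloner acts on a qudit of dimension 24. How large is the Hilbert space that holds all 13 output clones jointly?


Output space = H^(tensor 13) where dim(H) = 24
dim = 24^13
= 576 (after 2 factors)
= 13824 (after 3 factors)
= 331776 (after 4 factors)
= 7962624 (after 5 factors)
= 191102976 (after 6 factors)
= 4586471424 (after 7 factors)
= 110075314176 (after 8 factors)
= 2641807540224 (after 9 factors)
= 63403380965376 (after 10 factors)
= 1521681143169024 (after 11 factors)
= 36520347436056576 (after 12 factors)
= 876488338465357824 (after 13 factors)
= 876488338465357824

876488338465357824


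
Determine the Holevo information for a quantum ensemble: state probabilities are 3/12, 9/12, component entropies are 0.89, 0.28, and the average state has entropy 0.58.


chi = S(rho) - sum_i p_i * S(rho_i)
Weighted entropy = 3/12 * 0.89 + 9/12 * 0.28
= 0.4325
chi = 0.58 - 0.4325
= 0.1475

0.1475


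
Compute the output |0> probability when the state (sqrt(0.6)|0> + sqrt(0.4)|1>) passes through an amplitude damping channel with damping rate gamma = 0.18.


For amplitude damping with parameter gamma on state sqrt(a)|0> + sqrt(b)|1>:
alpha^2 = 0.6, beta^2 = 0.4
P(|0>) = alpha^2 + gamma * beta^2
= 0.6 + 0.18 * 0.4
= 0.6 + 0.0720
= 0.6720

0.6720


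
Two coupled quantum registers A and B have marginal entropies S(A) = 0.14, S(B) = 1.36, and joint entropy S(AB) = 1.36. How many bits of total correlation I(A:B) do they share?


I(A:B) = S(A) + S(B) - S(AB)
= 0.14 + 1.36 - 1.36
= 0.1400

0.1400


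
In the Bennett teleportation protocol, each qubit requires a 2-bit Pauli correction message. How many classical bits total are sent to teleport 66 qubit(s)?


Quantum teleportation requires 2 classical bits per qubit teleported.
66 qubit(s) -> 2 * 66 = 132 classical bits

132


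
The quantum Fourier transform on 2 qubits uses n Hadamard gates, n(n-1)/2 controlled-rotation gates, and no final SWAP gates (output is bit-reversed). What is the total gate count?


Hadamard gates: 2
Controlled rotations: n*(n-1)/2 = 2*1/2 = 1
SWAP gates: 0 (omitted)
Total = 2 + 1
= 3

3


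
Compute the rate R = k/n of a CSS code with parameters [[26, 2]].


Code rate R = k/n
= 2/26
= 0.0769

0.0769


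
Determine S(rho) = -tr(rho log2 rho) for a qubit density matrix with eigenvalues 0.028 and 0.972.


S = -p*log2(p) - (1-p)*log2(1-p)
p = 0.0280, 1-p = 0.9720
= -0.0280 * log2(0.0280) - 0.9720 * log2(0.9720)
= -(-0.1444) - (-0.0398)
= 0.1843

0.1843


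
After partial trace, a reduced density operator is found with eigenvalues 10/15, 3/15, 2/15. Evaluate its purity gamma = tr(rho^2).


tr(rho^2) = sum of eigenvalues squared
= (10/15)^2 + (3/15)^2 + (2/15)^2
= (100 + 9 + 4) / 225
= 113/225
= 0.5022

0.5022


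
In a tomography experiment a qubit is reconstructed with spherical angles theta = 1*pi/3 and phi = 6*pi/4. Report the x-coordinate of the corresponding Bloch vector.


theta = 1.0472, phi = 4.7124
r_x = sin(theta)*cos(phi) = 0.8660 * 0.0000
r_x = 0.0000

0.0000


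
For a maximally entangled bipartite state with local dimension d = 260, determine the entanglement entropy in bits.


For a maximally entangled state in d x d:
S = log2(d) = log2(260)
= 8.0224

8.0224


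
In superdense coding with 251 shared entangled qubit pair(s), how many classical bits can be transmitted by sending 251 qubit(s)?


Superdense coding allows 2 classical bits per shared entangled pair.
251 pair(s) -> 2 * 251 = 502 classical bits

502


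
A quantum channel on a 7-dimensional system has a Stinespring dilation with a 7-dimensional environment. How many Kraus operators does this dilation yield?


Tracing out the environment in an orthonormal basis {|i>_E} gives Kraus operators K_i = <i|_E U |0>_E.
Number of Kraus operators = dim(H_env) = d_env
= 7

7


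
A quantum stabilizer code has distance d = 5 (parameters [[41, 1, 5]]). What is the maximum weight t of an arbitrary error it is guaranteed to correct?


Code parameters: [[41, 1, 5]], distance d = 5.
Number of correctable errors = floor((d-1)/2)
= floor((5 - 1)/2)
= floor(4/2)
= 2

2


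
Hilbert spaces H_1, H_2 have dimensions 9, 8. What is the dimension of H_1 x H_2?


dim(H_1 x H_2) = 9 * 8
= 72

72


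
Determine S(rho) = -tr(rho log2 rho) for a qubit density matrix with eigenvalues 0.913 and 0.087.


S = -p*log2(p) - (1-p)*log2(1-p)
p = 0.9130, 1-p = 0.0870
= -0.9130 * log2(0.9130) - 0.0870 * log2(0.0870)
= -(-0.1199) - (-0.3065)
= 0.4264

0.4264


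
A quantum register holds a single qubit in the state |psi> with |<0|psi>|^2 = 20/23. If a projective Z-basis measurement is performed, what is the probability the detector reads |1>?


|alpha|^2 = 20/23 = 0.8696
|beta|^2 = 1 - 20/23 = 3/23 = 0.1304
P(|1>) = |beta|^2 = 0.1304

0.1304


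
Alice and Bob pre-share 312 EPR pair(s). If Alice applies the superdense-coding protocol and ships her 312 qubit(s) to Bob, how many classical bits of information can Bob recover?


Superdense coding allows 2 classical bits per shared entangled pair.
312 pair(s) -> 2 * 312 = 624 classical bits

624


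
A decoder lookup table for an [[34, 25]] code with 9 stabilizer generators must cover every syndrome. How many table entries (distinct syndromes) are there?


Each stabilizer generator gives a binary (+1 or -1) measurement outcome.
With 9 independent generators:
Total syndromes = 2^9
= 512

512


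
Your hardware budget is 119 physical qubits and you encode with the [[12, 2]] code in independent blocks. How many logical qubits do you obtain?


Each code block uses 12 physical qubits for 2 logical qubit(s).
Number of complete blocks = floor(119 / 12) = 9
Logical qubits = 9 * 2
= 18

18


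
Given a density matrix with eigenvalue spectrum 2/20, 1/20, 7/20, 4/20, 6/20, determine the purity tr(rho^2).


tr(rho^2) = sum of eigenvalues squared
= (2/20)^2 + (1/20)^2 + (7/20)^2 + (4/20)^2 + (6/20)^2
= (4 + 1 + 49 + 16 + 36) / 400
= 106/400
= 0.2650

0.2650


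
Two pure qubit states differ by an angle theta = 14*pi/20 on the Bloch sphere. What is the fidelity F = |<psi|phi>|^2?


For states separated by angle theta on Bloch sphere:
F = cos^2(theta/2)
theta = 14*pi/20 = 2.1991
theta/2 = 1.0996
cos(theta/2) = 0.4540
F = 0.2061

0.2061


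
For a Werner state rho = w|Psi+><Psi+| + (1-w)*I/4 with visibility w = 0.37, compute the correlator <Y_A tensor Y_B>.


|Psi+> = (|01> + |10>)/sqrt(2)
For the pure Bell state, <Y_A Y_B> = +1 (Bell-state Pauli correlator).
The maximally-mixed part I/4 has tr(I/4 * P tensor P) = 0 for any traceless Pauli P.
So <Y_A Y_B>_rho = w * (+1) + (1 - w) * 0
= 0.37 * (+1)
= 0.3700

0.3700


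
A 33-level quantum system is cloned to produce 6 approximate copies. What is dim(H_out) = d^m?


Output space = H^(tensor 6) where dim(H) = 33
dim = 33^6
= 1089 (after 2 factors)
= 35937 (after 3 factors)
= 1185921 (after 4 factors)
= 39135393 (after 5 factors)
= 1291467969 (after 6 factors)
= 1291467969

1291467969


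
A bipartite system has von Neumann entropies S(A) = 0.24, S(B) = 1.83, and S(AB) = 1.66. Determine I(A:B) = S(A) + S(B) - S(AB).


I(A:B) = S(A) + S(B) - S(AB)
= 0.24 + 1.83 - 1.66
= 0.4100

0.4100


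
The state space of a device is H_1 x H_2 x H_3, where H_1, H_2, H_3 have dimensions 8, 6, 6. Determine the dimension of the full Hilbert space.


dim(H_1 x H_2 x H_3) = 8 * 6 * 6
= 48 * 6
= 288

288


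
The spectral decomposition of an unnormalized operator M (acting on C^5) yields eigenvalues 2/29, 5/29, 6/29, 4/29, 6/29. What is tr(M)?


tr(M) = sum of eigenvalues
= 2/29 + 5/29 + 6/29 + 4/29 + 6/29
= 23/29
= 0.7931

0.7931


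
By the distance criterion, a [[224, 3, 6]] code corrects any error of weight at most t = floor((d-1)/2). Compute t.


Code parameters: [[224, 3, 6]], distance d = 6.
Number of correctable errors = floor((d-1)/2)
= floor((6 - 1)/2)
= floor(5/2)
= 2

2


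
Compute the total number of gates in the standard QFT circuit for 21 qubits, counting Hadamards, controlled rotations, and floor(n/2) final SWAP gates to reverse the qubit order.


Hadamard gates: 21
Controlled rotations: n*(n-1)/2 = 21*20/2 = 210
SWAP gates: floor(n/2) = floor(21/2) = 10
Total = 21 + 210 + 10
= 241

241


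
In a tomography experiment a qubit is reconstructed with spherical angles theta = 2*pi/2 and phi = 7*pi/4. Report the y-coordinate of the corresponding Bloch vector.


theta = 3.1416, phi = 5.4978
r_y = sin(theta)*sin(phi) = 0.0000 * -0.7071
r_y = 0.0000

0.0000


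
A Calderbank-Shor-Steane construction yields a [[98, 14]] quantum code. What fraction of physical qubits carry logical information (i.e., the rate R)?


Code rate R = k/n
= 14/98
= 0.1429

0.1429


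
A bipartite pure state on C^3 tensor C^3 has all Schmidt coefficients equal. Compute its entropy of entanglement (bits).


For a maximally entangled state in d x d:
S = log2(d) = log2(3)
= 1.5850

1.5850


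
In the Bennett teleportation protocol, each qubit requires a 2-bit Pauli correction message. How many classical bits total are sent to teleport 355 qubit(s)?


Quantum teleportation requires 2 classical bits per qubit teleported.
355 qubit(s) -> 2 * 355 = 710 classical bits

710


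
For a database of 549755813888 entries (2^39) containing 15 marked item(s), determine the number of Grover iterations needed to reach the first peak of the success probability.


After j Grover iterations the success probability is P(j) = sin^2((2j+1)*theta), where sin(theta) = sqrt(k/N).
N = 2^39 = 549755813888, k = 15
sin(theta) = sqrt(k/N) = 5.223489356e-06
theta = arcsin(sqrt(k/N)) = 5.223489356e-06 rad
P(j) reaches its first maximum when (2j+1)*theta is as close as possible to pi/2, i.e. j = round(pi/(4*theta) - 1/2).
pi/(4*theta) - 1/2 = 150358.4095
(For comparison, the common estimate pi/4 * sqrt(N/k) = 150358.9095; the exact maximiser is used here.)
Optimal iterations = 150358

150358


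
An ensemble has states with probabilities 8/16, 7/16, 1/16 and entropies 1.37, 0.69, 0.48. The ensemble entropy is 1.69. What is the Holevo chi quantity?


chi = S(rho) - sum_i p_i * S(rho_i)
Weighted entropy = 8/16 * 1.37 + 7/16 * 0.69 + 1/16 * 0.48
= 1.0169
chi = 1.69 - 1.0169
= 0.6731

0.6731


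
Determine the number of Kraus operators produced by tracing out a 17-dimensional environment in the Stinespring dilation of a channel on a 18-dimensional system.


Tracing out the environment in an orthonormal basis {|i>_E} gives Kraus operators K_i = <i|_E U |0>_E.
Number of Kraus operators = dim(H_env) = d_env
= 17

17


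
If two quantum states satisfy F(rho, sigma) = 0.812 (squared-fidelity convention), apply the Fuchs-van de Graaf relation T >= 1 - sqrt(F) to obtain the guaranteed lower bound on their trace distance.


Fuchs-van de Graaf (squared-fidelity convention): 1 - sqrt(F) <= T <= sqrt(1 - F).
Lower bound: T >= 1 - sqrt(F)
sqrt(F) = sqrt(0.812) = 0.9011
T >= 1 - 0.9011
T >= 0.0989

0.0989


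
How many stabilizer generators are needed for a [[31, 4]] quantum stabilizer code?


For an [[n,k]] stabilizer code:
Number of stabilizer generators = n - k
= 31 - 4
= 27

27


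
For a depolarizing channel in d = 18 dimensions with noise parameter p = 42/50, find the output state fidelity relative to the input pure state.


F = (1-p) + p/d
= (1 - 0.8400) + 0.8400/18
= 0.1600 + 0.0467
= 0.2067

0.2067


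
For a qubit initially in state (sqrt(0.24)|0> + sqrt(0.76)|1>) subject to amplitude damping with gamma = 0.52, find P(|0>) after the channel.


For amplitude damping with parameter gamma on state sqrt(a)|0> + sqrt(b)|1>:
alpha^2 = 0.24, beta^2 = 0.76
P(|0>) = alpha^2 + gamma * beta^2
= 0.24 + 0.52 * 0.76
= 0.24 + 0.3952
= 0.6352

0.6352


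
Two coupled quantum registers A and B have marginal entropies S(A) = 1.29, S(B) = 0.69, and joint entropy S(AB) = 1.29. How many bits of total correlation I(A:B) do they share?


I(A:B) = S(A) + S(B) - S(AB)
= 1.29 + 0.69 - 1.29
= 0.6900

0.6900


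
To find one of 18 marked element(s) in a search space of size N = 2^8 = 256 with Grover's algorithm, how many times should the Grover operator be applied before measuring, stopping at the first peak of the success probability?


After j Grover iterations the success probability is P(j) = sin^2((2j+1)*theta), where sin(theta) = sqrt(k/N).
N = 2^8 = 256, k = 18
sin(theta) = sqrt(k/N) = 0.2651650429
theta = arcsin(sqrt(k/N)) = 0.2683750886 rad
P(j) reaches its first maximum when (2j+1)*theta is as close as possible to pi/2, i.e. j = round(pi/(4*theta) - 1/2).
pi/(4*theta) - 1/2 = 2.4265
(For comparison, the common estimate pi/4 * sqrt(N/k) = 2.9619; the exact maximiser is used here.)
Optimal iterations = 2

2


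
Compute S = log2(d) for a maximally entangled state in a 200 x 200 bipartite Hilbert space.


For a maximally entangled state in d x d:
S = log2(d) = log2(200)
= 7.6439

7.6439


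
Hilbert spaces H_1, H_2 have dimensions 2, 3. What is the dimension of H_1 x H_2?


dim(H_1 x H_2) = 2 * 3
= 6

6


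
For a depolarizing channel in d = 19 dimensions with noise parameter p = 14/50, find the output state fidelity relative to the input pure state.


F = (1-p) + p/d
= (1 - 0.2800) + 0.2800/19
= 0.7200 + 0.0147
= 0.7347

0.7347


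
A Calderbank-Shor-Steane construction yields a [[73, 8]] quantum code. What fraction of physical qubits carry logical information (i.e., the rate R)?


Code rate R = k/n
= 8/73
= 0.1096

0.1096


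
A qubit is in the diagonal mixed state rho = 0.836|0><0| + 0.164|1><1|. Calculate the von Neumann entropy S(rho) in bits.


S = -p*log2(p) - (1-p)*log2(1-p)
p = 0.8360, 1-p = 0.1640
= -0.8360 * log2(0.8360) - 0.1640 * log2(0.1640)
= -(-0.2160) - (-0.4278)
= 0.6438

0.6438


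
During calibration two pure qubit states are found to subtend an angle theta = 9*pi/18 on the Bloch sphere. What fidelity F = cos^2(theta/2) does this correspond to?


For states separated by angle theta on Bloch sphere:
F = cos^2(theta/2)
theta = 9*pi/18 = 1.5708
theta/2 = 0.7854
cos(theta/2) = 0.7071
F = 0.5000

0.5000


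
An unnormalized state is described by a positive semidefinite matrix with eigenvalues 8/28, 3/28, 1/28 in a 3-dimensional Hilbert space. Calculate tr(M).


tr(M) = sum of eigenvalues
= 8/28 + 3/28 + 1/28
= 12/28
= 0.4286

0.4286


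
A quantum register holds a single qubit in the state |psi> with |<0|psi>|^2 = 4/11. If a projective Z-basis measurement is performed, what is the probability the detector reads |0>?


|alpha|^2 = 4/11 = 0.3636
|beta|^2 = 1 - 4/11 = 7/11 = 0.6364
P(|0>) = |alpha|^2 = 0.3636

0.3636


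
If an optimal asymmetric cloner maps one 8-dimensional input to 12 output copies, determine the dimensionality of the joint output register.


Output space = H^(tensor 12) where dim(H) = 8
dim = 8^12
= 64 (after 2 factors)
= 512 (after 3 factors)
= 4096 (after 4 factors)
= 32768 (after 5 factors)
= 262144 (after 6 factors)
= 2097152 (after 7 factors)
= 16777216 (after 8 factors)
= 134217728 (after 9 factors)
= 1073741824 (after 10 factors)
= 8589934592 (after 11 factors)
= 68719476736 (after 12 factors)
= 68719476736

68719476736


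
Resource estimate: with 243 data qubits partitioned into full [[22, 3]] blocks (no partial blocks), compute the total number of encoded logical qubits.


Each code block uses 22 physical qubits for 3 logical qubit(s).
Number of complete blocks = floor(243 / 22) = 11
Logical qubits = 11 * 3
= 33

33


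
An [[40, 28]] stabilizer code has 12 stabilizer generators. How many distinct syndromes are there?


Each stabilizer generator gives a binary (+1 or -1) measurement outcome.
With 12 independent generators:
Total syndromes = 2^12
= 4096

4096


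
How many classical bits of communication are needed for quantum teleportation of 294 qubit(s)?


Quantum teleportation requires 2 classical bits per qubit teleported.
294 qubit(s) -> 2 * 294 = 588 classical bits

588


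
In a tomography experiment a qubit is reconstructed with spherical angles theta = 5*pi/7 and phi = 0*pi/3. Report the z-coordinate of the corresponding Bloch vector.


theta = 2.2440, phi = 0.0000
r_z = cos(theta) = -0.6235

-0.6235


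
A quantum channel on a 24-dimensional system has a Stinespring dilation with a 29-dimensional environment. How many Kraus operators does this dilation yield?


Tracing out the environment in an orthonormal basis {|i>_E} gives Kraus operators K_i = <i|_E U |0>_E.
Number of Kraus operators = dim(H_env) = d_env
= 29

29


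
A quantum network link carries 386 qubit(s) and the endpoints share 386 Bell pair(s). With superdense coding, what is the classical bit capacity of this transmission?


Superdense coding allows 2 classical bits per shared entangled pair.
386 pair(s) -> 2 * 386 = 772 classical bits

772


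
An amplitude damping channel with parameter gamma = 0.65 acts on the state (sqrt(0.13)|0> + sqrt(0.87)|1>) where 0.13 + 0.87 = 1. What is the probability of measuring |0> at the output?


For amplitude damping with parameter gamma on state sqrt(a)|0> + sqrt(b)|1>:
alpha^2 = 0.13, beta^2 = 0.87
P(|0>) = alpha^2 + gamma * beta^2
= 0.13 + 0.65 * 0.87
= 0.13 + 0.5655
= 0.6955

0.6955


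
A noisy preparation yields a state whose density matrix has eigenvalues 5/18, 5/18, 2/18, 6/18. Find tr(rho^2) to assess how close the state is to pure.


tr(rho^2) = sum of eigenvalues squared
= (5/18)^2 + (5/18)^2 + (2/18)^2 + (6/18)^2
= (25 + 25 + 4 + 36) / 324
= 90/324
= 0.2778

0.2778


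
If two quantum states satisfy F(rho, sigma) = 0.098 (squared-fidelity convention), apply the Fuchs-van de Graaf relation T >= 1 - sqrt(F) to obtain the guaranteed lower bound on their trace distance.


Fuchs-van de Graaf (squared-fidelity convention): 1 - sqrt(F) <= T <= sqrt(1 - F).
Lower bound: T >= 1 - sqrt(F)
sqrt(F) = sqrt(0.098) = 0.3130
T >= 1 - 0.3130
T >= 0.6870

0.6870


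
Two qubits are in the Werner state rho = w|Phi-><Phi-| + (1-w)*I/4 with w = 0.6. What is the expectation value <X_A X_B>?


|Phi-> = (|00> - |11>)/sqrt(2)
For the pure Bell state, <X_A X_B> = -1 (Bell-state Pauli correlator).
The maximally-mixed part I/4 has tr(I/4 * P tensor P) = 0 for any traceless Pauli P.
So <X_A X_B>_rho = w * (-1) + (1 - w) * 0
= 0.6 * (-1)
= -0.6000

-0.6000


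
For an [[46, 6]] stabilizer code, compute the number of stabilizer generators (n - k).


For an [[n,k]] stabilizer code:
Number of stabilizer generators = n - k
= 46 - 6
= 40

40


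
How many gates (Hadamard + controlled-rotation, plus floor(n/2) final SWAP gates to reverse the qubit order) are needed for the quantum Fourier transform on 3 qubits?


Hadamard gates: 3
Controlled rotations: n*(n-1)/2 = 3*2/2 = 3
SWAP gates: floor(n/2) = floor(3/2) = 1
Total = 3 + 3 + 1
= 7

7


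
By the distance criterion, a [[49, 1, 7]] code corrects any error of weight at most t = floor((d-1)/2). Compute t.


Code parameters: [[49, 1, 7]], distance d = 7.
Number of correctable errors = floor((d-1)/2)
= floor((7 - 1)/2)
= floor(6/2)
= 3

3


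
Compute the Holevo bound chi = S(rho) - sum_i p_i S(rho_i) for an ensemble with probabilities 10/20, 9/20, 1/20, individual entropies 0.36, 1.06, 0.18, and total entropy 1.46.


chi = S(rho) - sum_i p_i * S(rho_i)
Weighted entropy = 10/20 * 0.36 + 9/20 * 1.06 + 1/20 * 0.18
= 0.6660
chi = 1.46 - 0.6660
= 0.7940

0.7940


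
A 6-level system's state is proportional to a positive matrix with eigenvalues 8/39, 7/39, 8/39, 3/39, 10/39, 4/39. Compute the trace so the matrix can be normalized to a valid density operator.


tr(M) = sum of eigenvalues
= 8/39 + 7/39 + 8/39 + 3/39 + 10/39 + 4/39
= 40/39
= 1.0256

1.0256


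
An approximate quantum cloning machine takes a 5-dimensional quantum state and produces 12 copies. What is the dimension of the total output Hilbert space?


Output space = H^(tensor 12) where dim(H) = 5
dim = 5^12
= 25 (after 2 factors)
= 125 (after 3 factors)
= 625 (after 4 factors)
= 3125 (after 5 factors)
= 15625 (after 6 factors)
= 78125 (after 7 factors)
= 390625 (after 8 factors)
= 1953125 (after 9 factors)
= 9765625 (after 10 factors)
= 48828125 (after 11 factors)
= 244140625 (after 12 factors)
= 244140625

244140625


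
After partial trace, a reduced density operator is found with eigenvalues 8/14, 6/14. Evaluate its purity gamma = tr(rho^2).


tr(rho^2) = sum of eigenvalues squared
= (8/14)^2 + (6/14)^2
= (64 + 36) / 196
= 100/196
= 0.5102

0.5102


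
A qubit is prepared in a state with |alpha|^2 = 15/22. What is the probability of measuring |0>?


|alpha|^2 = 15/22 = 0.6818
|beta|^2 = 1 - 15/22 = 7/22 = 0.3182
P(|0>) = |alpha|^2 = 0.6818

0.6818


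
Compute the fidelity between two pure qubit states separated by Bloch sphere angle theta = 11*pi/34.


For states separated by angle theta on Bloch sphere:
F = cos^2(theta/2)
theta = 11*pi/34 = 1.0164
theta/2 = 0.5082
cos(theta/2) = 0.8736
F = 0.7632

0.7632


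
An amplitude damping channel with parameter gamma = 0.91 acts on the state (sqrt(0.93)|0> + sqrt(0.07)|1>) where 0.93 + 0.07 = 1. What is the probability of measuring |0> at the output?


For amplitude damping with parameter gamma on state sqrt(a)|0> + sqrt(b)|1>:
alpha^2 = 0.93, beta^2 = 0.07
P(|0>) = alpha^2 + gamma * beta^2
= 0.93 + 0.91 * 0.07
= 0.93 + 0.0637
= 0.9937

0.9937


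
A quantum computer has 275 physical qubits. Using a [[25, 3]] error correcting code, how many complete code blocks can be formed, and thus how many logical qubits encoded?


Each code block uses 25 physical qubits for 3 logical qubit(s).
Number of complete blocks = floor(275 / 25) = 11
Logical qubits = 11 * 3
= 33

33


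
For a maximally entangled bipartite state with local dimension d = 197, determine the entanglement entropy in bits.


For a maximally entangled state in d x d:
S = log2(d) = log2(197)
= 7.6221

7.6221


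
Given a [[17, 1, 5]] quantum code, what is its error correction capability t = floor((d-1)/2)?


Code parameters: [[17, 1, 5]], distance d = 5.
Number of correctable errors = floor((d-1)/2)
= floor((5 - 1)/2)
= floor(4/2)
= 2

2


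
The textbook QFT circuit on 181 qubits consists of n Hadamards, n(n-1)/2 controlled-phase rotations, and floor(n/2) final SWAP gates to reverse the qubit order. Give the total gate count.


Hadamard gates: 181
Controlled rotations: n*(n-1)/2 = 181*180/2 = 16290
SWAP gates: floor(n/2) = floor(181/2) = 90
Total = 181 + 16290 + 90
= 16561

16561


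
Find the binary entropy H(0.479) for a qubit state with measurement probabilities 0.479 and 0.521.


S = -p*log2(p) - (1-p)*log2(1-p)
p = 0.4790, 1-p = 0.5210
= -0.4790 * log2(0.4790) - 0.5210 * log2(0.5210)
= -(-0.5087) - (-0.4901)
= 0.9987

0.9987


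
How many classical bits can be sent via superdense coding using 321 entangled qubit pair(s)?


Superdense coding allows 2 classical bits per shared entangled pair.
321 pair(s) -> 2 * 321 = 642 classical bits

642


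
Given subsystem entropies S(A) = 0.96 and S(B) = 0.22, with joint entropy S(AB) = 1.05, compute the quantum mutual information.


I(A:B) = S(A) + S(B) - S(AB)
= 0.96 + 0.22 - 1.05
= 0.1300

0.1300


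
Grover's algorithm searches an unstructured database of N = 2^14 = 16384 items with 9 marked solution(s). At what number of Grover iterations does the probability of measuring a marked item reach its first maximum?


After j Grover iterations the success probability is P(j) = sin^2((2j+1)*theta), where sin(theta) = sqrt(k/N).
N = 2^14 = 16384, k = 9
sin(theta) = sqrt(k/N) = 0.0234375
theta = arcsin(sqrt(k/N)) = 0.0234396463 rad
P(j) reaches its first maximum when (2j+1)*theta is as close as possible to pi/2, i.e. j = round(pi/(4*theta) - 1/2).
pi/(4*theta) - 1/2 = 33.0073
(For comparison, the common estimate pi/4 * sqrt(N/k) = 33.5103; the exact maximiser is used here.)
Optimal iterations = 33

33


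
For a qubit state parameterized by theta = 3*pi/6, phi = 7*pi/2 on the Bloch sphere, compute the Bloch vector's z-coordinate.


theta = 1.5708, phi = 10.9956
r_z = cos(theta) = 0.0000

0.0000


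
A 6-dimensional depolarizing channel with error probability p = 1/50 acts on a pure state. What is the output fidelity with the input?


F = (1-p) + p/d
= (1 - 0.0200) + 0.0200/6
= 0.9800 + 0.0033
= 0.9833

0.9833


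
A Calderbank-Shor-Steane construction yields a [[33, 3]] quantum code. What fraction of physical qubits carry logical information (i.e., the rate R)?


Code rate R = k/n
= 3/33
= 0.0909

0.0909


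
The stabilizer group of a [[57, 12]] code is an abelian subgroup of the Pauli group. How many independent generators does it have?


For an [[n,k]] stabilizer code:
Number of stabilizer generators = n - k
= 57 - 12
= 45

45


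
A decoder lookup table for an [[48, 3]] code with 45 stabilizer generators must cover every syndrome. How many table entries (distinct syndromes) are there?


Each stabilizer generator gives a binary (+1 or -1) measurement outcome.
With 45 independent generators:
Total syndromes = 2^45
= 35184372088832

35184372088832


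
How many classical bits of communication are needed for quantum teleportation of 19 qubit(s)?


Quantum teleportation requires 2 classical bits per qubit teleported.
19 qubit(s) -> 2 * 19 = 38 classical bits

38


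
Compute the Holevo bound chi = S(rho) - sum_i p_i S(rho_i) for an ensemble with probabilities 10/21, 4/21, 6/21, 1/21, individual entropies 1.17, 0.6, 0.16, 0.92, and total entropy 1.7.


chi = S(rho) - sum_i p_i * S(rho_i)
Weighted entropy = 10/21 * 1.17 + 4/21 * 0.6 + 6/21 * 0.16 + 1/21 * 0.92
= 0.7610
chi = 1.7 - 0.7610
= 0.9390

0.9390


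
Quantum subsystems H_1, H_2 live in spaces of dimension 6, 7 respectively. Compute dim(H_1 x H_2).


dim(H_1 x H_2) = 6 * 7
= 42

42


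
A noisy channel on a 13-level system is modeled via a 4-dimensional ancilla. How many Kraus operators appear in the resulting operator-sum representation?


Tracing out the environment in an orthonormal basis {|i>_E} gives Kraus operators K_i = <i|_E U |0>_E.
Number of Kraus operators = dim(H_env) = d_env
= 4

4


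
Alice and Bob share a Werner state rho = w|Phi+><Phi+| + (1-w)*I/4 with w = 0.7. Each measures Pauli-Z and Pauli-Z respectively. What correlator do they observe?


|Phi+> = (|00> + |11>)/sqrt(2)
For the pure Bell state, <Z_A Z_B> = +1 (Bell-state Pauli correlator).
The maximally-mixed part I/4 has tr(I/4 * P tensor P) = 0 for any traceless Pauli P.
So <Z_A Z_B>_rho = w * (+1) + (1 - w) * 0
= 0.7 * (+1)
= 0.7000

0.7000


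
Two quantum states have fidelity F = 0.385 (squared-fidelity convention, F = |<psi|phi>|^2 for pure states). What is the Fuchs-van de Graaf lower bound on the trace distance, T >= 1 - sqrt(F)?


Fuchs-van de Graaf (squared-fidelity convention): 1 - sqrt(F) <= T <= sqrt(1 - F).
Lower bound: T >= 1 - sqrt(F)
sqrt(F) = sqrt(0.385) = 0.6205
T >= 1 - 0.6205
T >= 0.3795

0.3795


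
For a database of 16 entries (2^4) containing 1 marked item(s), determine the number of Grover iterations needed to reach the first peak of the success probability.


After j Grover iterations the success probability is P(j) = sin^2((2j+1)*theta), where sin(theta) = sqrt(k/N).
N = 2^4 = 16, k = 1
sin(theta) = sqrt(k/N) = 0.25
theta = arcsin(sqrt(k/N)) = 0.2526802551 rad
P(j) reaches its first maximum when (2j+1)*theta is as close as possible to pi/2, i.e. j = round(pi/(4*theta) - 1/2).
pi/(4*theta) - 1/2 = 2.6083
(For comparison, the common estimate pi/4 * sqrt(N/k) = 3.1416; the exact maximiser is used here.)
Optimal iterations = 3

3


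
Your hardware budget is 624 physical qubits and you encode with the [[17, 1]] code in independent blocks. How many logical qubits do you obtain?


Each code block uses 17 physical qubits for 1 logical qubit(s).
Number of complete blocks = floor(624 / 17) = 36
Logical qubits = 36 * 1
= 36

36


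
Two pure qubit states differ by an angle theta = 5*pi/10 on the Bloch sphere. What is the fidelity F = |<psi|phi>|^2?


For states separated by angle theta on Bloch sphere:
F = cos^2(theta/2)
theta = 5*pi/10 = 1.5708
theta/2 = 0.7854
cos(theta/2) = 0.7071
F = 0.5000

0.5000


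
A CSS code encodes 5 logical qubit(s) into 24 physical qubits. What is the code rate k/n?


Code rate R = k/n
= 5/24
= 0.2083

0.2083


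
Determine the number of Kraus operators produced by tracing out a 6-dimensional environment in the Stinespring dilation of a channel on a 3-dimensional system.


Tracing out the environment in an orthonormal basis {|i>_E} gives Kraus operators K_i = <i|_E U |0>_E.
Number of Kraus operators = dim(H_env) = d_env
= 6

6


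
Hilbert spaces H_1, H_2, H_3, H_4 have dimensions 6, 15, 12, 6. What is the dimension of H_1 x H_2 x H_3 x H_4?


dim(H_1 x H_2 x H_3 x H_4) = 6 * 15 * 12 * 6
= 90 * 12 * 6
= 1080 * 6
= 6480

6480


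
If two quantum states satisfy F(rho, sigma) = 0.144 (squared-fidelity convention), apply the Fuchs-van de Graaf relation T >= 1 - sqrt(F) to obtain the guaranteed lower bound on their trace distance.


Fuchs-van de Graaf (squared-fidelity convention): 1 - sqrt(F) <= T <= sqrt(1 - F).
Lower bound: T >= 1 - sqrt(F)
sqrt(F) = sqrt(0.144) = 0.3795
T >= 1 - 0.3795
T >= 0.6205

0.6205


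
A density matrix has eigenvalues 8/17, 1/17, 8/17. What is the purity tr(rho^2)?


tr(rho^2) = sum of eigenvalues squared
= (8/17)^2 + (1/17)^2 + (8/17)^2
= (64 + 1 + 64) / 289
= 129/289
= 0.4464

0.4464


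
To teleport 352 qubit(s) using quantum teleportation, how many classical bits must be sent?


Quantum teleportation requires 2 classical bits per qubit teleported.
352 qubit(s) -> 2 * 352 = 704 classical bits

704


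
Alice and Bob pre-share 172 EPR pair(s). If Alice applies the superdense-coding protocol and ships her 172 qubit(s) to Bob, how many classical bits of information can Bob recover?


Superdense coding allows 2 classical bits per shared entangled pair.
172 pair(s) -> 2 * 172 = 344 classical bits

344


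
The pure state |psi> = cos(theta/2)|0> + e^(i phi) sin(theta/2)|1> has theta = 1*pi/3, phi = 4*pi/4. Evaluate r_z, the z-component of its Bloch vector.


theta = 1.0472, phi = 3.1416
r_z = cos(theta) = 0.5000

0.5000


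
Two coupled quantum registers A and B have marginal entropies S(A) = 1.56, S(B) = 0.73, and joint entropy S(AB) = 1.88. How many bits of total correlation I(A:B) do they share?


I(A:B) = S(A) + S(B) - S(AB)
= 1.56 + 0.73 - 1.88
= 0.4100

0.4100


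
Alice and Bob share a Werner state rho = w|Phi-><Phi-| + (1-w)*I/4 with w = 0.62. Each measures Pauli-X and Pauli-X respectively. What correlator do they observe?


|Phi-> = (|00> - |11>)/sqrt(2)
For the pure Bell state, <X_A X_B> = -1 (Bell-state Pauli correlator).
The maximally-mixed part I/4 has tr(I/4 * P tensor P) = 0 for any traceless Pauli P.
So <X_A X_B>_rho = w * (-1) + (1 - w) * 0
= 0.62 * (-1)
= -0.6200

-0.6200


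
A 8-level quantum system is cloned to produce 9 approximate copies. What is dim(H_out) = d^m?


Output space = H^(tensor 9) where dim(H) = 8
dim = 8^9
= 64 (after 2 factors)
= 512 (after 3 factors)
= 4096 (after 4 factors)
= 32768 (after 5 factors)
= 262144 (after 6 factors)
= 2097152 (after 7 factors)
= 16777216 (after 8 factors)
= 134217728 (after 9 factors)
= 134217728

134217728


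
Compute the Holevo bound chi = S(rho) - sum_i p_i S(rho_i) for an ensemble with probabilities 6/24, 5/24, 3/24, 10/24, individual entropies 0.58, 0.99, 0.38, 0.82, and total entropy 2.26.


chi = S(rho) - sum_i p_i * S(rho_i)
Weighted entropy = 6/24 * 0.58 + 5/24 * 0.99 + 3/24 * 0.38 + 10/24 * 0.82
= 0.7404
chi = 2.26 - 0.7404
= 1.5196

1.5196
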